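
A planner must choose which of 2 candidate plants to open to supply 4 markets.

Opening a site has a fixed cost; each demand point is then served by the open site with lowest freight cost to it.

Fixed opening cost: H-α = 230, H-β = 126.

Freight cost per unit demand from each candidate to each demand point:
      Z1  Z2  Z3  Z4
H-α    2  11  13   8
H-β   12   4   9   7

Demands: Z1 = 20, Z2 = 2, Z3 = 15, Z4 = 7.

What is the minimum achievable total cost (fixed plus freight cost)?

543

Open {H-α}: assign each demand point to its cheapest open site.
  Z1→H-α 20×2=40, Z2→H-α 2×11=22, Z3→H-α 15×13=195, Z4→H-α 7×8=56
  freight cost 313, fixed 230 → total 543.
Compare {H-β}: freight cost 432 + fixed 126 = 558.
Compare {H-α, H-β}: freight cost 232 + fixed 356 = 588.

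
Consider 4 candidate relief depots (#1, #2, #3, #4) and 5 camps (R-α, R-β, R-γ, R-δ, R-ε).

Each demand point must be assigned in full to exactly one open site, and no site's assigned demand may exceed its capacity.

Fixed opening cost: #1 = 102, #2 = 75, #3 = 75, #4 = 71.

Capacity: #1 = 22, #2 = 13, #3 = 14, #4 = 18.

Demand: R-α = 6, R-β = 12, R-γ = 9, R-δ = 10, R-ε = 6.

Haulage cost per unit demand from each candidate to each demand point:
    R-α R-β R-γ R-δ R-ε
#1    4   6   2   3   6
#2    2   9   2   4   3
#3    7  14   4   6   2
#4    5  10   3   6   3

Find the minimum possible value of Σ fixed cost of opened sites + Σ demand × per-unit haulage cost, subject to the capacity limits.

Open {#1, #2, #4}; cheapest assignment that respects the capacities:
  #1 (cap 22, load 22): R-β, R-δ — cost 12×6 + 10×3 = 102
  #2 (cap 13, load 12): R-α, R-ε — cost 6×2 + 6×3 = 30
  #4 (cap 18, load 9): R-γ — cost 9×3 = 27
  Shipping 159, fixed 248 → total 407.
  Any other capacity-feasible assignment to {#1, #2, #4} ships for at least 159.
Compare {#1, #3, #4}: its best feasible assignment gives total 419.
Compare {#1, #2, #3}: its best feasible assignment gives total 420.
Every other set of open sites that can feasibly serve all demand totals ≥ 419 even under its best assignment. Minimum: 407.

407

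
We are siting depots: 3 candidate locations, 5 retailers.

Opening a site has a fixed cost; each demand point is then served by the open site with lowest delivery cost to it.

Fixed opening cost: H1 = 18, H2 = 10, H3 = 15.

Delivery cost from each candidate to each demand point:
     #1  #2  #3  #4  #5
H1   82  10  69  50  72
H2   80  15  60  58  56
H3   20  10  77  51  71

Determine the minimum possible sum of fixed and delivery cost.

222

Open {H2, H3}: assign each demand point to its cheapest open site.
  #1→H3 20, #2→H3 10, #3→H2 60, #4→H3 51, #5→H2 56
  delivery cost 197, fixed 25 → total 222.
Compare {H1, H2, H3}: delivery cost 196 + fixed 43 = 239.
Compare {H3}: delivery cost 229 + fixed 15 = 244.
Compare {H1, H3}: delivery cost 220 + fixed 33 = 253.
All other subsets cost ≥ 239. Minimum total cost: 222.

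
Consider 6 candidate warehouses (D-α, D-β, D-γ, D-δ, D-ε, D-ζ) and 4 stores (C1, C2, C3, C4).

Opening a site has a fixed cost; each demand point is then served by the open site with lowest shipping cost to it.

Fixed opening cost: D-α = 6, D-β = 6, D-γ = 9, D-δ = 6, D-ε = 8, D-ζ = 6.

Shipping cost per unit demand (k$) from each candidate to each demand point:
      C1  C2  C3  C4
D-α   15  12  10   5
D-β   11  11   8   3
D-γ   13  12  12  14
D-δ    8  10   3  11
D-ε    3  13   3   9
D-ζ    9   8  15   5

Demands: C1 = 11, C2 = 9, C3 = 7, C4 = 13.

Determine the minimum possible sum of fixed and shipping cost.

Open {D-β, D-ε, D-ζ}: assign each demand point to its cheapest open site.
  C1→D-ε 11×3=33, C2→D-ζ 9×8=72, C3→D-ε 7×3=21, C4→D-β 13×3=39
  shipping cost 165, fixed 20 → total 185.
Compare {D-α, D-β, D-ε, D-ζ}: shipping cost 165 + fixed 26 = 191.
Compare {D-β, D-δ, D-ε, D-ζ}: shipping cost 165 + fixed 26 = 191.
Compare {D-β, D-γ, D-ε, D-ζ}: shipping cost 165 + fixed 29 = 194.
All other subsets cost ≥ 191. Minimum total cost: 185.

185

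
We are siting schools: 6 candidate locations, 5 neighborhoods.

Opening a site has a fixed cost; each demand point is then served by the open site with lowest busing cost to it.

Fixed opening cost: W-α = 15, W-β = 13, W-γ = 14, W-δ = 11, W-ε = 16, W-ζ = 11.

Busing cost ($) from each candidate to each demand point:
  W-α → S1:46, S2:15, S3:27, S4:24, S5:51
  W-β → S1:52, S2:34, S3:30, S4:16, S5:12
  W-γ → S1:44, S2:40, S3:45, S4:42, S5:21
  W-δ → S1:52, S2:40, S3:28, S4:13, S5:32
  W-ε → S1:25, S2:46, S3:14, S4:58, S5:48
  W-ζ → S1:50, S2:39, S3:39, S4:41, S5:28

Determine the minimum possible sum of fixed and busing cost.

126

Open {W-α, W-β, W-ε}: assign each demand point to its cheapest open site.
  S1→W-ε 25, S2→W-α 15, S3→W-ε 14, S4→W-β 16, S5→W-β 12
  busing cost 82, fixed 44 → total 126.
Compare {W-β, W-ε}: busing cost 101 + fixed 29 = 130.
Compare {W-α, W-β, W-δ, W-ε}: busing cost 79 + fixed 55 = 134.
Compare {W-α, W-β, W-ε, W-ζ}: busing cost 82 + fixed 55 = 137.
All other subsets cost ≥ 130. Minimum total cost: 126.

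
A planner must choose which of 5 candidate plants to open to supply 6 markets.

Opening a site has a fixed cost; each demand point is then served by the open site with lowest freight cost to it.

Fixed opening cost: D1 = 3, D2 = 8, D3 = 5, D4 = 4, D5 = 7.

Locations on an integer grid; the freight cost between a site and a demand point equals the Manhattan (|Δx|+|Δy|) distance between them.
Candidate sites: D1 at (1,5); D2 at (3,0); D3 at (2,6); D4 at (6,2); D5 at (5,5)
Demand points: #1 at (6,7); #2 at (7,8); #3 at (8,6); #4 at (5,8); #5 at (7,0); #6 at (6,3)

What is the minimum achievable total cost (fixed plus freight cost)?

30

Open {D4, D5}: assign each demand point to its cheapest open site.
  #1→D5 3, #2→D5 5, #3→D5 4, #4→D5 3, #5→D4 3, #6→D4 1
  freight cost 19, fixed 11 → total 30.
Compare {D5}: freight cost 25 + fixed 7 = 32.
Compare {D4}: freight cost 29 + fixed 4 = 33.
Compare {D1, D4, D5}: freight cost 19 + fixed 14 = 33.
All other subsets cost ≥ 32. Minimum total cost: 30.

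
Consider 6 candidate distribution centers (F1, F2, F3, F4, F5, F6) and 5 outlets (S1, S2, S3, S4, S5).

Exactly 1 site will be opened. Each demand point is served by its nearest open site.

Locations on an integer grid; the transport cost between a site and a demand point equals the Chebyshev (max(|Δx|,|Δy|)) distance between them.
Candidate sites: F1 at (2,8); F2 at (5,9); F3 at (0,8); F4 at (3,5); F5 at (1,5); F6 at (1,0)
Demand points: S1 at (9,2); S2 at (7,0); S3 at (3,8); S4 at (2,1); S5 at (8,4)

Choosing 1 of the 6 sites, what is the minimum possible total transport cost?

Open {F4}.
  S1→F4 6, S2→F4 5, S3→F4 3, S4→F4 4, S5→F4 5  ⇒ total 23.
Compare {F5}: total 28.
Compare {F1}: total 29.
No size-1 selection does better; minimum is 23.

23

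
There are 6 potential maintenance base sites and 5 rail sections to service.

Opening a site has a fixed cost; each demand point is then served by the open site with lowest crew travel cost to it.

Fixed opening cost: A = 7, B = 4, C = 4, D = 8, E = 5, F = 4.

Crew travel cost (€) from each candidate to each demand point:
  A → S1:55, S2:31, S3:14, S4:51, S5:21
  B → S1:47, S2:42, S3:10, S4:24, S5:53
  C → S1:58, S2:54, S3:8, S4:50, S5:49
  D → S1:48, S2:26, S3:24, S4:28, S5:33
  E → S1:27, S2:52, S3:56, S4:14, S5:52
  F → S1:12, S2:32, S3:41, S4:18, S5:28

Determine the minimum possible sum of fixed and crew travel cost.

105

Open {A, C, F}: assign each demand point to its cheapest open site.
  S1→F 12, S2→A 31, S3→C 8, S4→F 18, S5→A 21
  crew travel cost 90, fixed 15 → total 105.
Compare {C, F}: crew travel cost 98 + fixed 8 = 106.
Compare {A, C, E, F}: crew travel cost 86 + fixed 20 = 106.
Compare {A, F}: crew travel cost 96 + fixed 11 = 107.
All other subsets cost ≥ 106. Minimum total cost: 105.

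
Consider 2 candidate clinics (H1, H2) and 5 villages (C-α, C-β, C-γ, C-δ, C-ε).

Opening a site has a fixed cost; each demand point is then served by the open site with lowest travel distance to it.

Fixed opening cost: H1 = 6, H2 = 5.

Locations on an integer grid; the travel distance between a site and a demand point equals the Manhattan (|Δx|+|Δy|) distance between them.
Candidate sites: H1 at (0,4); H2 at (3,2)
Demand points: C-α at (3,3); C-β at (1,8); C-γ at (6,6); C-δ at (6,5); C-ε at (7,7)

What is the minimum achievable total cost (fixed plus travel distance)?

36

Open {H2}: assign each demand point to its cheapest open site.
  C-α→H2 1, C-β→H2 8, C-γ→H2 7, C-δ→H2 6, C-ε→H2 9
  travel distance 31, fixed 5 → total 36.
Compare {H1, H2}: travel distance 28 + fixed 11 = 39.
Compare {H1}: travel distance 34 + fixed 6 = 40.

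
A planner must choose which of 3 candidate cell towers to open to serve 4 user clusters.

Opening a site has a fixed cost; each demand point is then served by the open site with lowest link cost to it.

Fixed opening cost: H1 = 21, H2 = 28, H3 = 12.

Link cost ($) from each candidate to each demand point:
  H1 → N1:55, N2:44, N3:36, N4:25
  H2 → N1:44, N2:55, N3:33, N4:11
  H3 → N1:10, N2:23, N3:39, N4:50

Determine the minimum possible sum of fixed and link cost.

117

Open {H2, H3}: assign each demand point to its cheapest open site.
  N1→H3 10, N2→H3 23, N3→H2 33, N4→H2 11
  link cost 77, fixed 40 → total 117.
Compare {H1, H3}: link cost 94 + fixed 33 = 127.
Compare {H3}: link cost 122 + fixed 12 = 134.
Compare {H1, H2, H3}: link cost 77 + fixed 61 = 138.
All other subsets cost ≥ 127. Minimum total cost: 117.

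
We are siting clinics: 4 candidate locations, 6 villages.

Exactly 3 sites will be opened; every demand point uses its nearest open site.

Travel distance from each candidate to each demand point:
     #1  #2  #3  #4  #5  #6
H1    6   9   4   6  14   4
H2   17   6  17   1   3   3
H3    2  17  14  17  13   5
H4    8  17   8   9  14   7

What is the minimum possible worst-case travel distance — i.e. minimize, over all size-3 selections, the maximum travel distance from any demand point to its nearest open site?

Open {H1, H2, H3}.
  Farthest demand point is #2 at travel distance 6 (to H2); all others are ≤ 6.
With {H1, H2, H4} the worst case is 6.
With {H2, H3, H4} the worst case is 8.
No size-3 selection achieves below 6.

6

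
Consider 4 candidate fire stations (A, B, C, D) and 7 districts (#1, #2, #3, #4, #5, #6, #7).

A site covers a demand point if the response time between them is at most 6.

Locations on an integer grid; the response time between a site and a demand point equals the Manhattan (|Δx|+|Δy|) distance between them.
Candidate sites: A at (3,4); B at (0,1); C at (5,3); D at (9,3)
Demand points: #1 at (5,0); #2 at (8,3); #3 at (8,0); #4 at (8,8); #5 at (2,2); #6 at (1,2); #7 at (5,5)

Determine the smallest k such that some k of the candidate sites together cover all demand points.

Coverage sets (demand points within 6 of each site):
  A: {#1, #2, #5, #6, #7}
  B: {#1, #5, #6}
  C: {#1, #2, #3, #5, #6, #7}
  D: {#2, #3, #4, #7}
No single site covers all 7 demand points.
But {A, D} covers everything, so the minimum is 2.

2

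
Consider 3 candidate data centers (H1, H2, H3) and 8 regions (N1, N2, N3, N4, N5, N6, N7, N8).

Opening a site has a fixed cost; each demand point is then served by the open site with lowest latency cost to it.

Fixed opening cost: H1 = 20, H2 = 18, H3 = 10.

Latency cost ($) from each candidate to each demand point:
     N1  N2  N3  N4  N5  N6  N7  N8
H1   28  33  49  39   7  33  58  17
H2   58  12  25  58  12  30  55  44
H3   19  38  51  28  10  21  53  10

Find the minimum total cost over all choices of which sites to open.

206

Open {H2, H3}: assign each demand point to its cheapest open site.
  N1→H3 19, N2→H2 12, N3→H2 25, N4→H3 28, N5→H3 10, N6→H3 21, N7→H3 53, N8→H3 10
  latency cost 178, fixed 28 → total 206.
Compare {H1, H2, H3}: latency cost 175 + fixed 48 = 223.
Compare {H3}: latency cost 230 + fixed 10 = 240.
Compare {H1, H3}: latency cost 220 + fixed 30 = 250.
All other subsets cost ≥ 223. Minimum total cost: 206.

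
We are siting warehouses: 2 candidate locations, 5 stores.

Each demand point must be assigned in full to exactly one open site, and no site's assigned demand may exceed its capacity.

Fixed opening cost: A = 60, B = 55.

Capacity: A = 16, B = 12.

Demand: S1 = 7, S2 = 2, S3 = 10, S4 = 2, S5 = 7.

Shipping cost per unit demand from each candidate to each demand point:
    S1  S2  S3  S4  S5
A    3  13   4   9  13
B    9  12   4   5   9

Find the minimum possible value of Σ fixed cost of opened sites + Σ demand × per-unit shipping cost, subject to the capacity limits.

303

Open {A, B}; cheapest assignment that respects the capacities:
  A (cap 16, load 16): S1, S2, S5 — cost 7×3 + 2×13 + 7×13 = 138
  B (cap 12, load 12): S3, S4 — cost 10×4 + 2×5 = 50
  Shipping 188, fixed 115 → total 303.
  Any other capacity-feasible assignment to {A, B} ships for at least 188.
Total demand is 28 and no other set of sites has combined capacity ≥ 28, so {A, B} is the only feasible choice of open sites. Minimum: 303.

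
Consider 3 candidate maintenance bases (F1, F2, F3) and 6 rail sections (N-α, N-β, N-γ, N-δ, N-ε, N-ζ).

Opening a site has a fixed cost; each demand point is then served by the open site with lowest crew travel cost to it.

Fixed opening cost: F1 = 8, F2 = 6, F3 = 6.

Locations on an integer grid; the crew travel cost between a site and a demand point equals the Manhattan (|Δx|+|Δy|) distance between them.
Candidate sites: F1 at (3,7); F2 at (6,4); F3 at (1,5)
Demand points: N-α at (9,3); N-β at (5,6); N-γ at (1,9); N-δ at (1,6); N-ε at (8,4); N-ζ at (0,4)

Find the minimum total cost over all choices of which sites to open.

Open {F2, F3}: assign each demand point to its cheapest open site.
  N-α→F2 4, N-β→F2 3, N-γ→F3 4, N-δ→F3 1, N-ε→F2 2, N-ζ→F3 2
  crew travel cost 16, fixed 12 → total 28.
Compare {F3}: crew travel cost 30 + fixed 6 = 36.
Compare {F1, F2}: crew travel cost 22 + fixed 14 = 36.
Compare {F1, F2, F3}: crew travel cost 16 + fixed 20 = 36.
All other subsets cost ≥ 36. Minimum total cost: 28.

28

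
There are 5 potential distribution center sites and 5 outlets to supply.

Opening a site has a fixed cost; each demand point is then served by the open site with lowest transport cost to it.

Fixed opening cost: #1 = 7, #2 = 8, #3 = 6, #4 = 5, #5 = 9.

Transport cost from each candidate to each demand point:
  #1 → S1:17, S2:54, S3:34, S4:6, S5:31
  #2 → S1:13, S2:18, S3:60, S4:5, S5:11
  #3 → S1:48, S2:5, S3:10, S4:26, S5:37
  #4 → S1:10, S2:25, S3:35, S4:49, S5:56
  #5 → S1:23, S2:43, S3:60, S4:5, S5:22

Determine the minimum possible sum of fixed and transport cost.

58

Open {#2, #3}: assign each demand point to its cheapest open site.
  S1→#2 13, S2→#3 5, S3→#3 10, S4→#2 5, S5→#2 11
  transport cost 44, fixed 14 → total 58.
Compare {#2, #3, #4}: transport cost 41 + fixed 19 = 60.
Compare {#1, #2, #3}: transport cost 44 + fixed 21 = 65.
Compare {#2, #3, #5}: transport cost 44 + fixed 23 = 67.
All other subsets cost ≥ 60. Minimum total cost: 58.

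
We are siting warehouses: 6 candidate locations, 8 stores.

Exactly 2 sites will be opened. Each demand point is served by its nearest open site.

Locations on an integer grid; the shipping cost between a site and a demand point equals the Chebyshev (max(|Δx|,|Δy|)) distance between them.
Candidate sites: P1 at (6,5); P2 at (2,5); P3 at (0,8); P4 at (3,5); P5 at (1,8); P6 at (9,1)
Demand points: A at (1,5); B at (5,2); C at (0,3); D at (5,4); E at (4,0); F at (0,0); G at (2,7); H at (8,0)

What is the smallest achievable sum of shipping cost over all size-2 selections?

22

Open {P2, P6}.
  A→P2 1, B→P2 3, C→P2 2, D→P2 3, E→P2 5, F→P2 5, G→P2 2, H→P6 1  ⇒ total 22.
Compare {P4, P6}: total 23.
Compare {P1, P2}: total 24.
No size-2 selection does better; minimum is 22.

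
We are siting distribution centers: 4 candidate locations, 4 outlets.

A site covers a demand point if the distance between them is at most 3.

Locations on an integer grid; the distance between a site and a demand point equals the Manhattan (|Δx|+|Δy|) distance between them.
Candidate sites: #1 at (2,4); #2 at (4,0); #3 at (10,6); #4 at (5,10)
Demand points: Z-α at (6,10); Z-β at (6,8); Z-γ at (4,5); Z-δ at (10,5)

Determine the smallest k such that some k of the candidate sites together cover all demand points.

Coverage sets (demand points within 3 of each site):
  #1: {Z-γ}
  #2: {}
  #3: {Z-δ}
  #4: {Z-α, Z-β}
No 2 sites suffice: every size-2 union leaves at least one demand point uncovered.
But {#1, #3, #4} covers everything, so the minimum is 3.

3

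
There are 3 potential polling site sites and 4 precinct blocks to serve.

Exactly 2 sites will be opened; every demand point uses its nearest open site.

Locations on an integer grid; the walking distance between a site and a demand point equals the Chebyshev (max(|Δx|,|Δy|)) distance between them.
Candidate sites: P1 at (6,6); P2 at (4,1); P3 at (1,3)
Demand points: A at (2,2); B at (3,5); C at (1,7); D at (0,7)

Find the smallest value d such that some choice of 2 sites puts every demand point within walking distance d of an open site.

4

Open {P1, P3}.
  Farthest demand point is C at walking distance 4 (to P3); all others are ≤ 4.
With {P2, P3} the worst case is 4.
With {P1, P2} the worst case is 6.
No size-2 selection achieves below 4.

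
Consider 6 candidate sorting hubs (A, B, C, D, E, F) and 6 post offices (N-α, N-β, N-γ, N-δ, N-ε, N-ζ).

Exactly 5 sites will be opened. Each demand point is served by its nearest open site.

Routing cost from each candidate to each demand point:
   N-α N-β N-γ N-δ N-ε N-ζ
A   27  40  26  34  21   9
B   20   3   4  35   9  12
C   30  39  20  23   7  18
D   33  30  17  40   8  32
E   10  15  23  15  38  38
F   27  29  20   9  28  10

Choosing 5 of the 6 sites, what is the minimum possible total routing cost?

42

Open {A, B, C, E, F}.
  N-α→E 10, N-β→B 3, N-γ→B 4, N-δ→F 9, N-ε→C 7, N-ζ→A 9  ⇒ total 42.
Compare {A, B, D, E, F}: total 43.
Compare {B, C, D, E, F}: total 43.
No size-5 selection does better; minimum is 42.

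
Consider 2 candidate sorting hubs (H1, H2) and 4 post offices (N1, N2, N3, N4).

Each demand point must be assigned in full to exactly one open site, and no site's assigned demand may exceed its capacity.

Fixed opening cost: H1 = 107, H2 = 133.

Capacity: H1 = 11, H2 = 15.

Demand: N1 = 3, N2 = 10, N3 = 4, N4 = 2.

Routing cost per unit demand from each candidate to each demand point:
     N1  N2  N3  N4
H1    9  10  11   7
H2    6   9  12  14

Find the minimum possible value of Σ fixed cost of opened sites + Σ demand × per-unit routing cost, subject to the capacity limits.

Open {H1, H2}; cheapest assignment that respects the capacities:
  H1 (cap 11, load 6): N3, N4 — cost 4×11 + 2×7 = 58
  H2 (cap 15, load 13): N1, N2 — cost 3×6 + 10×9 = 108
  Shipping 166, fixed 240 → total 406.
  Any other capacity-feasible assignment to {H1, H2} ships for at least 166.
Total demand is 19 and no other set of sites has combined capacity ≥ 19, so {H1, H2} is the only feasible choice of open sites. Minimum: 406.

406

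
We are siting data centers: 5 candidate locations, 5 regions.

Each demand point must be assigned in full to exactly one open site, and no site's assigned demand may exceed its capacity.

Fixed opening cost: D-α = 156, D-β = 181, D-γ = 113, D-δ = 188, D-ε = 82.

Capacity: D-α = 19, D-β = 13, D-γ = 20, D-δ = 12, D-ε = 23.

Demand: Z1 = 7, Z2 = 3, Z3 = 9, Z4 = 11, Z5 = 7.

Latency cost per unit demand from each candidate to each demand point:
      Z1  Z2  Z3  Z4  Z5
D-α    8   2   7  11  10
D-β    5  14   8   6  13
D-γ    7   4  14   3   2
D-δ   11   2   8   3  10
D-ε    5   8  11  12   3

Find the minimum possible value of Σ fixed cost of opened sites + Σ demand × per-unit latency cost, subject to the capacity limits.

395

Open {D-γ, D-ε}; cheapest assignment that respects the capacities:
  D-γ (cap 20, load 14): Z2, Z4 — cost 3×4 + 11×3 = 45
  D-ε (cap 23, load 23): Z1, Z3, Z5 — cost 7×5 + 9×11 + 7×3 = 155
  Shipping 200, fixed 195 → total 395.
  Any other capacity-feasible assignment to {D-γ, D-ε} ships for at least 200.
Compare {D-α, D-γ}: its best feasible assignment gives total 441.
Compare {D-α, D-γ, D-ε}: its best feasible assignment gives total 502.
Every other set of open sites that can feasibly serve all demand totals ≥ 441 even under its best assignment. Minimum: 395.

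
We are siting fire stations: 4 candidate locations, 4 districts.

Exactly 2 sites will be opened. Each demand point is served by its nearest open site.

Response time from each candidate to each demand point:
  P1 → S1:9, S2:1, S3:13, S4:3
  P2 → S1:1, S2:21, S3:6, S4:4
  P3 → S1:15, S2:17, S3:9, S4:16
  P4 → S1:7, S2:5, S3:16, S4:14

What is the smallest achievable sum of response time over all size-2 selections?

Open {P1, P2}.
  S1→P2 1, S2→P1 1, S3→P2 6, S4→P1 3  ⇒ total 11.
Compare {P2, P4}: total 16.
Compare {P1, P3}: total 22.
No size-2 selection does better; minimum is 11.

11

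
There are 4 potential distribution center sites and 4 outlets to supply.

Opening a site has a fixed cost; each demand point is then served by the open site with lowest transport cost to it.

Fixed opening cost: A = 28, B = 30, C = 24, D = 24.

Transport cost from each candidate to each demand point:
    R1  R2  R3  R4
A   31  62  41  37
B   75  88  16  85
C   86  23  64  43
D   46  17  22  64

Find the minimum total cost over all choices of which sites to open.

Open {A, D}: assign each demand point to its cheapest open site.
  R1→A 31, R2→D 17, R3→D 22, R4→A 37
  transport cost 107, fixed 52 → total 159.
Compare {D}: transport cost 149 + fixed 24 = 173.
Compare {C, D}: transport cost 128 + fixed 48 = 176.
Compare {A, B, D}: transport cost 101 + fixed 82 = 183.
All other subsets cost ≥ 173. Minimum total cost: 159.

159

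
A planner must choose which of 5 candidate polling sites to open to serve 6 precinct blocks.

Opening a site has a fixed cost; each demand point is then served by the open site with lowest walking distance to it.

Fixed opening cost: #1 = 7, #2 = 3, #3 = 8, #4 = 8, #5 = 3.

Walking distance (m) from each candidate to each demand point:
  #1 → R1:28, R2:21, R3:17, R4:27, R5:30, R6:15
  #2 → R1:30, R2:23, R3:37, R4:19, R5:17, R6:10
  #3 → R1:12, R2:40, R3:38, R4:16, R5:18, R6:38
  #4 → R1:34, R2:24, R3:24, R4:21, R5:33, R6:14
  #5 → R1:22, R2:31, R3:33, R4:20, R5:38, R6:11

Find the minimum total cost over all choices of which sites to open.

111

Open {#1, #2, #3}: assign each demand point to its cheapest open site.
  R1→#3 12, R2→#1 21, R3→#1 17, R4→#3 16, R5→#2 17, R6→#2 10
  walking distance 93, fixed 18 → total 111.
Compare {#1, #3, #5}: walking distance 95 + fixed 18 = 113.
Compare {#1, #3}: walking distance 99 + fixed 15 = 114.
Compare {#1, #2, #3, #5}: walking distance 93 + fixed 21 = 114.
All other subsets cost ≥ 113. Minimum total cost: 111.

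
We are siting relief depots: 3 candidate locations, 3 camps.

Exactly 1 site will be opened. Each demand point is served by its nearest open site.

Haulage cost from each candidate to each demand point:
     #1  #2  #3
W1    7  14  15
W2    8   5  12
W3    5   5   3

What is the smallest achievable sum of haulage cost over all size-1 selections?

Open {W3}.
  #1→W3 5, #2→W3 5, #3→W3 3  ⇒ total 13.
Compare {W2}: total 25.
Compare {W1}: total 36.

13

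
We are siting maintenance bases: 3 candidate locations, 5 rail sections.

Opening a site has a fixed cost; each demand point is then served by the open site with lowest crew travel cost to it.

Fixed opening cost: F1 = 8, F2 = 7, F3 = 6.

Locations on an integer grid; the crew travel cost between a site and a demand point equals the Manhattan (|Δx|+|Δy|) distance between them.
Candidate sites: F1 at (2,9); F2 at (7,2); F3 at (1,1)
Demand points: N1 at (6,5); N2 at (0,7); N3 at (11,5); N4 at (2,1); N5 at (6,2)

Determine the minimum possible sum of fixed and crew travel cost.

33

Open {F2, F3}: assign each demand point to its cheapest open site.
  N1→F2 4, N2→F3 7, N3→F2 7, N4→F3 1, N5→F2 1
  crew travel cost 20, fixed 13 → total 33.
Compare {F2}: crew travel cost 30 + fixed 7 = 37.
Compare {F1, F2}: crew travel cost 22 + fixed 15 = 37.
Compare {F1, F2, F3}: crew travel cost 17 + fixed 21 = 38.
All other subsets cost ≥ 37. Minimum total cost: 33.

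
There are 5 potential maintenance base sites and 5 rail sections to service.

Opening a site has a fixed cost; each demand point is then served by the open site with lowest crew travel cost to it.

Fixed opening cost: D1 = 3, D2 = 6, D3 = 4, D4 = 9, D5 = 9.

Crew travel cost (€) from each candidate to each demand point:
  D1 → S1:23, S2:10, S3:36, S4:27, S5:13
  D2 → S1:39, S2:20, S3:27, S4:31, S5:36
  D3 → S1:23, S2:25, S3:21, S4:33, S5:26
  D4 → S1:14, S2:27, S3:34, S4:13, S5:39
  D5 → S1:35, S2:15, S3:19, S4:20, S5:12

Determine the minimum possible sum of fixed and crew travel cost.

87

Open {D1, D3, D4}: assign each demand point to its cheapest open site.
  S1→D4 14, S2→D1 10, S3→D3 21, S4→D4 13, S5→D1 13
  crew travel cost 71, fixed 16 → total 87.
Compare {D1, D4, D5}: crew travel cost 68 + fixed 21 = 89.
Compare {D4, D5}: crew travel cost 73 + fixed 18 = 91.
Compare {D1, D2, D3, D4}: crew travel cost 71 + fixed 22 = 93.
All other subsets cost ≥ 89. Minimum total cost: 87.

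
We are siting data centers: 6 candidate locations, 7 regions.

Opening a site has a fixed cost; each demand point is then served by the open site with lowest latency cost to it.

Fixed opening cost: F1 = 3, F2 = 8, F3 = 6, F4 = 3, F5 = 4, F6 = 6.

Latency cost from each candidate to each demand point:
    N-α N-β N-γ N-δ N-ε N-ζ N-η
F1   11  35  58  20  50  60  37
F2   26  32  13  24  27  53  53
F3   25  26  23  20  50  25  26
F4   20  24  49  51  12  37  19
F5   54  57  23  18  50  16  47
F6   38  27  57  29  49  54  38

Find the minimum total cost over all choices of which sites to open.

Open {F1, F2, F4, F5}: assign each demand point to its cheapest open site.
  N-α→F1 11, N-β→F4 24, N-γ→F2 13, N-δ→F5 18, N-ε→F4 12, N-ζ→F5 16, N-η→F4 19
  latency cost 113, fixed 18 → total 131.
Compare {F1, F4, F5}: latency cost 123 + fixed 10 = 133.
Compare {F2, F4, F5}: latency cost 122 + fixed 15 = 137.
Compare {F1, F2, F3, F4, F5}: latency cost 113 + fixed 24 = 137.
All other subsets cost ≥ 133. Minimum total cost: 131.

131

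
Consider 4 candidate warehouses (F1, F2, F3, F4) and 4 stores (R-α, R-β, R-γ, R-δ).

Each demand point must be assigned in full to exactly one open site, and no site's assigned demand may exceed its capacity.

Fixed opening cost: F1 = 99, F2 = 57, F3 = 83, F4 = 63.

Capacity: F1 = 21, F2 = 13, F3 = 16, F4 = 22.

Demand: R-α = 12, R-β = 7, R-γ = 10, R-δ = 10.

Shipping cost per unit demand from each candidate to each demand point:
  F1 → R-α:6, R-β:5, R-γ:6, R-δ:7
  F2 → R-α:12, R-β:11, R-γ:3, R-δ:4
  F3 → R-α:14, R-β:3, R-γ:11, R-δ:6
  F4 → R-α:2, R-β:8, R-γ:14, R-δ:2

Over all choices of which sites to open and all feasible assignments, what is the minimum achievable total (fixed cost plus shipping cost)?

298

Open {F2, F3, F4}; cheapest assignment that respects the capacities:
  F2 (cap 13, load 10): R-γ — cost 10×3 = 30
  F3 (cap 16, load 7): R-β — cost 7×3 = 21
  F4 (cap 22, load 22): R-α, R-δ — cost 12×2 + 10×2 = 44
  Shipping 95, fixed 203 → total 298.
  Any other capacity-feasible assignment to {F2, F3, F4} ships for at least 95.
Compare {F1, F4}: its best feasible assignment gives total 301.
Compare {F1, F2, F4}: its best feasible assignment gives total 328.
Every other set of open sites that can feasibly serve all demand totals ≥ 301 even under its best assignment. Minimum: 298.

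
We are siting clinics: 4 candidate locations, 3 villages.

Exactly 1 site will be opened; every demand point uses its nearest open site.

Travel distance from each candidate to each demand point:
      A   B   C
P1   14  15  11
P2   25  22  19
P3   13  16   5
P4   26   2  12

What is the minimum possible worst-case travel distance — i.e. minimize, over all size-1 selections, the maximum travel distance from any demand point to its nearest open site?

Open {P1}.
  Farthest demand point is B at travel distance 15 (to P1); all others are ≤ 15.
With {P3} the worst case is 16.
With {P2} the worst case is 25.
No size-1 selection achieves below 15.

15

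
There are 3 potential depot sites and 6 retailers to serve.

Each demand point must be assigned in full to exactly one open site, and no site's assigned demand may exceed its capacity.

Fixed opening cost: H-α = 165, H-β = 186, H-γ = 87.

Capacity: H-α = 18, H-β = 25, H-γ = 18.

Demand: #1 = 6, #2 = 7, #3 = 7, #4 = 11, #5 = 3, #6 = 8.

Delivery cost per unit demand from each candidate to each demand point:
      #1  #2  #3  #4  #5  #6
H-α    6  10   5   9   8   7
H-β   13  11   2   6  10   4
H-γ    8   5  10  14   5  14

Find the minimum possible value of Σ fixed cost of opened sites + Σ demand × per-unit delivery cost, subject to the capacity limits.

569

Open {H-β, H-γ}; cheapest assignment that respects the capacities:
  H-β (cap 25, load 25): #1, #4, #6 — cost 6×13 + 11×6 + 8×4 = 176
  H-γ (cap 18, load 17): #2, #3, #5 — cost 7×5 + 7×10 + 3×5 = 120
  Shipping 296, fixed 273 → total 569.
  Any other capacity-feasible assignment to {H-β, H-γ} ships for at least 296.
Compare {H-α, H-β}: its best feasible assignment gives total 624.
Compare {H-α, H-β, H-γ}: its best feasible assignment gives total 657.
Every other set of open sites that can feasibly serve all demand totals ≥ 624 even under its best assignment. Minimum: 569.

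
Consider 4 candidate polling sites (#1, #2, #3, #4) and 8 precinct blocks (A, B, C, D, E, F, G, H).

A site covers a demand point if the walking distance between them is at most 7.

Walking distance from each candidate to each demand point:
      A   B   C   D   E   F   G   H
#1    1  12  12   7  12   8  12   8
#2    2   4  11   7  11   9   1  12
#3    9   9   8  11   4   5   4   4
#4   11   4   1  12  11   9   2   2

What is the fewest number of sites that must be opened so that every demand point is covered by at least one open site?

3

Coverage sets (demand points within 7 of each site):
  #1: {A, D}
  #2: {A, B, D, G}
  #3: {E, F, G, H}
  #4: {B, C, G, H}
No 2 sites suffice: every size-2 union leaves at least one demand point uncovered.
But {#1, #3, #4} covers everything, so the minimum is 3.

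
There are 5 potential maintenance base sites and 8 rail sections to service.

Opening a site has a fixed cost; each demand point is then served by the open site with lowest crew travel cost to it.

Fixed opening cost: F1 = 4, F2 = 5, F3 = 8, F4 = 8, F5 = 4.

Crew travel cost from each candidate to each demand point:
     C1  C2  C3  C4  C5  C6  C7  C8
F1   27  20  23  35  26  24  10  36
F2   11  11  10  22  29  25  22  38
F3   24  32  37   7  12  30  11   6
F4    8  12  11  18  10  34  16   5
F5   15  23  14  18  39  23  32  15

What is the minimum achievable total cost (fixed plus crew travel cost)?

106

Open {F2, F3}: assign each demand point to its cheapest open site.
  C1→F2 11, C2→F2 11, C3→F2 10, C4→F3 7, C5→F3 12, C6→F2 25, C7→F3 11, C8→F3 6
  crew travel cost 93, fixed 13 → total 106.
Compare {F1, F3, F4}: crew travel cost 87 + fixed 20 = 107.
Compare {F3, F4, F5}: crew travel cost 87 + fixed 20 = 107.
Compare {F1, F2, F3}: crew travel cost 91 + fixed 17 = 108.
All other subsets cost ≥ 107. Minimum total cost: 106.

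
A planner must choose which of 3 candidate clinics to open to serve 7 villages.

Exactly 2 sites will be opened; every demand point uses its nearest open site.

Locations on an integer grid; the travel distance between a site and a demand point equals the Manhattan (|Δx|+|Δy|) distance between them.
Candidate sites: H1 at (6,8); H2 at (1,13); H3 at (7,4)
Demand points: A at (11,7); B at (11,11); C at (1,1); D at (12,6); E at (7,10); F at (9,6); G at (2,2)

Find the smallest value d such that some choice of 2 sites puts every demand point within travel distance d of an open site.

Open {H1, H3}.
  Farthest demand point is C at travel distance 9 (to H3); all others are ≤ 9.
With {H2, H3} the worst case is 11.
With {H1, H2} the worst case is 12.
No size-2 selection achieves below 9.

9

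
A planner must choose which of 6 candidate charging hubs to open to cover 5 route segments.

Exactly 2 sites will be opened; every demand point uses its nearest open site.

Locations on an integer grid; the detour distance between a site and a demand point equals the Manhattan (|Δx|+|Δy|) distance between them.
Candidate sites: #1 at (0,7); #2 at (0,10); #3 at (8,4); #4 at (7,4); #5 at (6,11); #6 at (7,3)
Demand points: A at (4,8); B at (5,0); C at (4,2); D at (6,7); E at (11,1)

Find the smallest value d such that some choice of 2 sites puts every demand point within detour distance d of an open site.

Open {#1, #6}.
  Farthest demand point is E at detour distance 6 (to #6); all others are ≤ 6.
With {#2, #6} the worst case is 6.
With {#5, #6} the worst case is 6.
No size-2 selection achieves below 6.

6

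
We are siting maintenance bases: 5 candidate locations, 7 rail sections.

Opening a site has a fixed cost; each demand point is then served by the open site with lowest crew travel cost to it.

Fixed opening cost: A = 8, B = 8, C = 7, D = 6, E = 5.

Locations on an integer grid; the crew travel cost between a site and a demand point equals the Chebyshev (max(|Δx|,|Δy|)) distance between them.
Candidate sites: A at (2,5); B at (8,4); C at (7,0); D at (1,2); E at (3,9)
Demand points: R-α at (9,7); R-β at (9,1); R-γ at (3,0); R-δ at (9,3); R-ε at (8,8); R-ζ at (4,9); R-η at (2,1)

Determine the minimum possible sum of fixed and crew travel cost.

33

Open {B, D}: assign each demand point to its cheapest open site.
  R-α→B 3, R-β→B 3, R-γ→D 2, R-δ→B 1, R-ε→B 4, R-ζ→B 5, R-η→D 1
  crew travel cost 19, fixed 14 → total 33.
Compare {B, D, E}: crew travel cost 15 + fixed 19 = 34.
Compare {B}: crew travel cost 27 + fixed 8 = 35.
Compare {B, E}: crew travel cost 23 + fixed 13 = 36.
All other subsets cost ≥ 34. Minimum total cost: 33.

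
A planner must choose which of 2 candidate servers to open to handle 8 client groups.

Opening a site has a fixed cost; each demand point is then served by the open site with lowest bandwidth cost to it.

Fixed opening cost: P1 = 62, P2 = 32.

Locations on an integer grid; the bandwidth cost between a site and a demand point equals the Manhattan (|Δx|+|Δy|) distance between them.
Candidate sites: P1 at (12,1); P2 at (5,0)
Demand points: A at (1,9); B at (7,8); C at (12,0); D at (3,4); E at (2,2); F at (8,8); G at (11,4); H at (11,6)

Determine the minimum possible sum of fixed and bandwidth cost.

Open {P2}: assign each demand point to its cheapest open site.
  A→P2 13, B→P2 10, C→P2 7, D→P2 6, E→P2 5, F→P2 11, G→P2 10, H→P2 12
  bandwidth cost 74, fixed 32 → total 106.
Compare {P1}: bandwidth cost 76 + fixed 62 = 138.
Compare {P1, P2}: bandwidth cost 56 + fixed 94 = 150.

106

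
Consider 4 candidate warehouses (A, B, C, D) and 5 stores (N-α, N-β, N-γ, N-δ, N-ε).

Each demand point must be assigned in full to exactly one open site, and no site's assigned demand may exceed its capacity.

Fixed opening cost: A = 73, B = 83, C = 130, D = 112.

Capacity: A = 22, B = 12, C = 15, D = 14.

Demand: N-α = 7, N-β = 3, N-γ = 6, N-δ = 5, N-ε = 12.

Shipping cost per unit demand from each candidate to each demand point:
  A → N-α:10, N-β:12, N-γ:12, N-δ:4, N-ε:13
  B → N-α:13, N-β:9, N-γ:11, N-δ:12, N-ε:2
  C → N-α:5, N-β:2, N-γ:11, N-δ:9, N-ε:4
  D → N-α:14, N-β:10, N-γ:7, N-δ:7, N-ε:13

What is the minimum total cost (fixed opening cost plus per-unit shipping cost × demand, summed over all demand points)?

378

Open {A, B}; cheapest assignment that respects the capacities:
  A (cap 22, load 21): N-α, N-β, N-γ, N-δ — cost 7×10 + 3×12 + 6×12 + 5×4 = 198
  B (cap 12, load 12): N-ε — cost 12×2 = 24
  Shipping 222, fixed 156 → total 378.
  Any other capacity-feasible assignment to {A, B} ships for at least 222.
Compare {A, C}: its best feasible assignment gives total 419.
Compare {A, B, C}: its best feasible assignment gives total 443.
Every other set of open sites that can feasibly serve all demand totals ≥ 419 even under its best assignment. Minimum: 378.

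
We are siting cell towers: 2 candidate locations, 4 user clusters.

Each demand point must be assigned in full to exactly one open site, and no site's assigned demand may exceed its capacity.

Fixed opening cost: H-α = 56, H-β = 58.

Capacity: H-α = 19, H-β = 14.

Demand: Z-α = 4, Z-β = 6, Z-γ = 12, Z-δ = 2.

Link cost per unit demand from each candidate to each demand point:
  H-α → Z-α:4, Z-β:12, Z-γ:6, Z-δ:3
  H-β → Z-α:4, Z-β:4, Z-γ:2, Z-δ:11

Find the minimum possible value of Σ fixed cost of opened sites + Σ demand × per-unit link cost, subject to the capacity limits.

Open {H-α, H-β}; cheapest assignment that respects the capacities:
  H-α (cap 19, load 12): Z-α, Z-β, Z-δ — cost 4×4 + 6×12 + 2×3 = 94
  H-β (cap 14, load 12): Z-γ — cost 12×2 = 24
  Shipping 118, fixed 114 → total 232.
  Any other capacity-feasible assignment to {H-α, H-β} ships for at least 118.
Total demand is 24 and no other set of sites has combined capacity ≥ 24, so {H-α, H-β} is the only feasible choice of open sites. Minimum: 232.

232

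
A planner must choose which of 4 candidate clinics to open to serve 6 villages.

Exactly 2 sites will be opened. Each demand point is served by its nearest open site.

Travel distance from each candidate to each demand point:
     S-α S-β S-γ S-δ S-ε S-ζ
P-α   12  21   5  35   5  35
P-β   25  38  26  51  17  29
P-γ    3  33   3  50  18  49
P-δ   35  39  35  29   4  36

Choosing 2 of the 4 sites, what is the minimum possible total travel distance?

102

Open {P-α, P-γ}.
  S-α→P-γ 3, S-β→P-α 21, S-γ→P-γ 3, S-δ→P-α 35, S-ε→P-α 5, S-ζ→P-α 35  ⇒ total 102.
Compare {P-α, P-δ}: total 106.
Compare {P-α, P-β}: total 107.
No size-2 selection does better; minimum is 102.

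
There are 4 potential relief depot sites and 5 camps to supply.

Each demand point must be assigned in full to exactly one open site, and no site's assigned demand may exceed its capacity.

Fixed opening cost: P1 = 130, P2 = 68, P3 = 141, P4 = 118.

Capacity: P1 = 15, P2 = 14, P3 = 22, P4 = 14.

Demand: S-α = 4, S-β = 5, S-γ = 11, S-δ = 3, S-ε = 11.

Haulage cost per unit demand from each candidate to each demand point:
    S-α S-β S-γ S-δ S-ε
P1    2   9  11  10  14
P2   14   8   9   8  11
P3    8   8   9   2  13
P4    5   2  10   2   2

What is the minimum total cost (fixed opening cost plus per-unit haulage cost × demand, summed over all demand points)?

458

Open {P3, P4}; cheapest assignment that respects the capacities:
  P3 (cap 22, load 20): S-α, S-β, S-γ — cost 4×8 + 5×8 + 11×9 = 171
  P4 (cap 14, load 14): S-δ, S-ε — cost 3×2 + 11×2 = 28
  Shipping 199, fixed 259 → total 458.
  Any other capacity-feasible assignment to {P3, P4} ships for at least 199.
Compare {P1, P2, P4}: its best feasible assignment gives total 496.
Compare {P2, P3}: its best feasible assignment gives total 525.
Every other set of open sites that can feasibly serve all demand totals ≥ 496 even under its best assignment. Minimum: 458.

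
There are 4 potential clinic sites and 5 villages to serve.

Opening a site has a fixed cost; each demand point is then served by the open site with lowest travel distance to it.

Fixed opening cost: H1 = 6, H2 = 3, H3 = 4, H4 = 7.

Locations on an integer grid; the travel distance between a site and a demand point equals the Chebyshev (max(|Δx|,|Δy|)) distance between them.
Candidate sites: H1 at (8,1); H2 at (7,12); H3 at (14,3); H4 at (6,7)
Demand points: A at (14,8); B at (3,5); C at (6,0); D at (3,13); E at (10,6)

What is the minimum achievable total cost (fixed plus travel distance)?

32

Open {H1, H2}: assign each demand point to its cheapest open site.
  A→H1 7, B→H1 5, C→H1 2, D→H2 4, E→H1 5
  travel distance 23, fixed 9 → total 32.
Compare {H1, H2, H3}: travel distance 20 + fixed 13 = 33.
Compare {H4}: travel distance 28 + fixed 7 = 35.
Compare {H1, H4}: travel distance 22 + fixed 13 = 35.
All other subsets cost ≥ 33. Minimum total cost: 32.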